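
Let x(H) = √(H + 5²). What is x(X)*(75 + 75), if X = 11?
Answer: 900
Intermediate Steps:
x(H) = √(25 + H) (x(H) = √(H + 25) = √(25 + H))
x(X)*(75 + 75) = √(25 + 11)*(75 + 75) = √36*150 = 6*150 = 900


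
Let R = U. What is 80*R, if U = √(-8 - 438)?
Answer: 80*I*√446 ≈ 1689.5*I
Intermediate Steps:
U = I*√446 (U = √(-446) = I*√446 ≈ 21.119*I)
R = I*√446 ≈ 21.119*I
80*R = 80*(I*√446) = 80*I*√446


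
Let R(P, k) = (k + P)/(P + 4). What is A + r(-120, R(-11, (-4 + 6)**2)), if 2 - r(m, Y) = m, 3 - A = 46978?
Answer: -46853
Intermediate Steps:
R(P, k) = (P + k)/(4 + P)
A = -46975 (A = 3 - 1*46978 = 3 - 46978 = -46975)
r(m, Y) = 2 - m
A + r(-120, R(-11, (-4 + 6)**2)) = -46975 + (2 - 1*(-120)) = -46975 + (2 + 120) = -46975 + 122 = -46853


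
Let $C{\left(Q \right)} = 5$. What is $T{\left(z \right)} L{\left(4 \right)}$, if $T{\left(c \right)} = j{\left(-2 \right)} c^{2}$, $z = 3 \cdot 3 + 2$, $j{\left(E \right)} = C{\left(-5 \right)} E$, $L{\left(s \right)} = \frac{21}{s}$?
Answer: $- \frac{12705}{2} \approx -6352.5$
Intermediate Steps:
$j{\left(E \right)} = 5 E$
$z = 11$ ($z = 9 + 2 = 11$)
$T{\left(c \right)} = - 10 c^{2}$ ($T{\left(c \right)} = 5 \left(-2\right) c^{2} = - 10 c^{2}$)
$T{\left(z \right)} L{\left(4 \right)} = - 10 \cdot 11^{2} \cdot \frac{21}{4} = \left(-10\right) 121 \cdot 21 \cdot \frac{1}{4} = \left(-1210\right) \frac{21}{4} = - \frac{12705}{2}$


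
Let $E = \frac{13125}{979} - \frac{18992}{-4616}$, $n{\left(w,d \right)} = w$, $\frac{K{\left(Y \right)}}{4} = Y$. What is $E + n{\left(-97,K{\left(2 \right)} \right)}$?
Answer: $- \frac{44896380}{564883} \approx -79.479$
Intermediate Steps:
$K{\left(Y \right)} = 4 Y$
$E = \frac{9897271}{564883}$ ($E = 13125 \cdot \frac{1}{979} - - \frac{2374}{577} = \frac{13125}{979} + \frac{2374}{577} = \frac{9897271}{564883} \approx 17.521$)
$E + n{\left(-97,K{\left(2 \right)} \right)} = \frac{9897271}{564883} - 97 = - \frac{44896380}{564883}$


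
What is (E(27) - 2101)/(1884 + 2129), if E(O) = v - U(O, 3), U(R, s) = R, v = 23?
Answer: -2105/4013 ≈ -0.52455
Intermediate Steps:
E(O) = 23 - O
(E(27) - 2101)/(1884 + 2129) = ((23 - 1*27) - 2101)/(1884 + 2129) = ((23 - 27) - 2101)/4013 = (-4 - 2101)*(1/4013) = -2105*1/4013 = -2105/4013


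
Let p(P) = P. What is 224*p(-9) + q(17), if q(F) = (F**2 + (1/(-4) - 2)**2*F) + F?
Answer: -25983/16 ≈ -1623.9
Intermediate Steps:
q(F) = F**2 + 97*F/16 (q(F) = (F**2 + (-1/4 - 2)**2*F) + F = (F**2 + (-9/4)**2*F) + F = (F**2 + 81*F/16) + F = F**2 + 97*F/16)
224*p(-9) + q(17) = 224*(-9) + (1/16)*17*(97 + 16*17) = -2016 + (1/16)*17*(97 + 272) = -2016 + (1/16)*17*369 = -2016 + 6273/16 = -25983/16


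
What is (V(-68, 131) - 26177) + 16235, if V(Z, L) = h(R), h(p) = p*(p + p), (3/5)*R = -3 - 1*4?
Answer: -87028/9 ≈ -9669.8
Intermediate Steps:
R = -35/3 (R = 5*(-3 - 1*4)/3 = 5*(-3 - 4)/3 = (5/3)*(-7) = -35/3 ≈ -11.667)
h(p) = 2*p² (h(p) = p*(2*p) = 2*p²)
V(Z, L) = 2450/9 (V(Z, L) = 2*(-35/3)² = 2*(1225/9) = 2450/9)
(V(-68, 131) - 26177) + 16235 = (2450/9 - 26177) + 16235 = -233143/9 + 16235 = -87028/9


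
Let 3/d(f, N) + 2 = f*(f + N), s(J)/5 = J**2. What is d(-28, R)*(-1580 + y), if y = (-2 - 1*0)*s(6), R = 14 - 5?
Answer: -582/53 ≈ -10.981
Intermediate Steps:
R = 9
s(J) = 5*J**2
d(f, N) = 3/(-2 + f*(N + f)) (d(f, N) = 3/(-2 + f*(f + N)) = 3/(-2 + f*(N + f)))
y = -360 (y = (-2 - 1*0)*(5*6**2) = (-2 + 0)*(5*36) = -2*180 = -360)
d(-28, R)*(-1580 + y) = (3/(-2 + (-28)**2 + 9*(-28)))*(-1580 - 360) = (3/(-2 + 784 - 252))*(-1940) = (3/530)*(-1940) = -582/53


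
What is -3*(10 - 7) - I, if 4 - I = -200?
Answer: -213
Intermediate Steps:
I = 204 (I = 4 - 1*(-200) = 4 + 200 = 204)
-3*(10 - 7) - I = -3*(10 - 7) - 1*204 = -3*3 - 204 = -9 - 204 = -213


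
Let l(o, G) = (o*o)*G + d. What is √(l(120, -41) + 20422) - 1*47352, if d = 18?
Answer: -47352 + 2*I*√142490 ≈ -47352.0 + 754.96*I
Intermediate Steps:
l(o, G) = 18 + G*o² (l(o, G) = (o*o)*G + 18 = o²*G + 18 = G*o² + 18 = 18 + G*o²)
√(l(120, -41) + 20422) - 1*47352 = √((18 - 41*120²) + 20422) - 1*47352 = √((18 - 41*14400) + 20422) - 47352 = √((18 - 590400) + 20422) - 47352 = √(-590382 + 20422) - 47352 = √(-569960) - 47352 = 2*I*√142490 - 47352 = -47352 + 2*I*√142490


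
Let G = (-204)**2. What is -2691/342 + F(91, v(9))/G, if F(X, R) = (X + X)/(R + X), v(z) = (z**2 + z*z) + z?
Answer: -815026823/103582224 ≈ -7.8684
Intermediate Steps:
v(z) = z + 2*z**2 (v(z) = (z**2 + z**2) + z = 2*z**2 + z = z + 2*z**2)
G = 41616
F(X, R) = 2*X/(R + X) (F(X, R) = (2*X)/(R + X) = 2*X/(R + X))
-2691/342 + F(91, v(9))/G = -2691/342 + (2*91/(9*(1 + 2*9) + 91))/41616 = -2691*1/342 + (2*91/(9*(1 + 18) + 91))*(1/41616) = -299/38 + (2*91/(9*19 + 91))*(1/41616) = -299/38 + (2*91/(171 + 91))*(1/41616) = -299/38 + (2*91/262)*(1/41616) = -299/38 + (2*91*(1/262))*(1/41616) = -299/38 + (91/131)*(1/41616) = -299/38 + 91/5451696 = -815026823/103582224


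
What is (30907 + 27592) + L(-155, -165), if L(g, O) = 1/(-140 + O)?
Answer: 17842194/305 ≈ 58499.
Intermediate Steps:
(30907 + 27592) + L(-155, -165) = (30907 + 27592) + 1/(-140 - 165) = 58499 + 1/(-305) = 58499 - 1/305 = 17842194/305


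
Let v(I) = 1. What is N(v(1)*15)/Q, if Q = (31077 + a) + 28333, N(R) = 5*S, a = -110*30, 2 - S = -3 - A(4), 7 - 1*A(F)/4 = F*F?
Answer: -1/362 ≈ -0.0027624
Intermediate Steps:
A(F) = 28 - 4*F**2 (A(F) = 28 - 4*F*F = 28 - 4*F**2)
S = -31 (S = 2 - (-3 - (28 - 4*4**2)) = 2 - (-3 - (28 - 4*16)) = 2 - (-3 - (28 - 64)) = 2 - (-3 - 1*(-36)) = 2 - (-3 + 36) = 2 - 1*33 = 2 - 33 = -31)
a = -3300
N(R) = -155 (N(R) = 5*(-31) = -155)
Q = 56110 (Q = (31077 - 3300) + 28333 = 27777 + 28333 = 56110)
N(v(1)*15)/Q = -155/56110 = -155*1/56110 = -1/362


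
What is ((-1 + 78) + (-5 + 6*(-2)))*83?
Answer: 4980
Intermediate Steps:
((-1 + 78) + (-5 + 6*(-2)))*83 = (77 + (-5 - 12))*83 = (77 - 17)*83 = 60*83 = 4980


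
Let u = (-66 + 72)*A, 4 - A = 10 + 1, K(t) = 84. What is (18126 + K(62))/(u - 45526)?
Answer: -9105/22784 ≈ -0.39962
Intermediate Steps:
A = -7 (A = 4 - (10 + 1) = 4 - 1*11 = 4 - 11 = -7)
u = -42 (u = (-66 + 72)*(-7) = 6*(-7) = -42)
(18126 + K(62))/(u - 45526) = (18126 + 84)/(-42 - 45526) = 18210/(-45568) = 18210*(-1/45568) = -9105/22784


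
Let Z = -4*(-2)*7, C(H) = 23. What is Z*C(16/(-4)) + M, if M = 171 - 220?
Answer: 1239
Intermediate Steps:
M = -49
Z = 56 (Z = 8*7 = 56)
Z*C(16/(-4)) + M = 56*23 - 49 = 1288 - 49 = 1239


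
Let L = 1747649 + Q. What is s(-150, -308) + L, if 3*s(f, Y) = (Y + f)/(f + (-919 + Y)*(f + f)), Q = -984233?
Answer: 421348375571/551925 ≈ 7.6342e+5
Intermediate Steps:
L = 763416 (L = 1747649 - 984233 = 763416)
s(f, Y) = (Y + f)/(3*(f + 2*f*(-919 + Y))) (s(f, Y) = ((Y + f)/(f + (-919 + Y)*(f + f)))/3 = ((Y + f)/(f + (-919 + Y)*(2*f)))/3 = ((Y + f)/(f + 2*f*(-919 + Y)))/3 = (Y + f)/(3*(f + 2*f*(-919 + Y))))
s(-150, -308) + L = (⅓)*(-308 - 150)/(-150*(-1837 + 2*(-308))) + 763416 = (⅓)*(-1/150)*(-458)/(-1837 - 616) + 763416 = (⅓)*(-1/150)*(-458)/(-2453) + 763416 = (⅓)*(-1/150)*(-1/2453)*(-458) + 763416 = -229/551925 + 763416 = 421348375571/551925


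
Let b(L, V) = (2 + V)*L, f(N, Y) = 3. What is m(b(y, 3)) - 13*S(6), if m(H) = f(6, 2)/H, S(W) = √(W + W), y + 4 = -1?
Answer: -3/25 - 26*√3 ≈ -45.153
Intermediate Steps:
y = -5 (y = -4 - 1 = -5)
S(W) = √2*√W (S(W) = √(2*W) = √2*√W)
b(L, V) = L*(2 + V)
m(H) = 3/H
m(b(y, 3)) - 13*S(6) = 3/((-5*(2 + 3))) - 13*√2*√6 = 3/((-5*5)) - 26*√3 = 3/(-25) - 26*√3 = 3*(-1/25) - 26*√3 = -3/25 - 26*√3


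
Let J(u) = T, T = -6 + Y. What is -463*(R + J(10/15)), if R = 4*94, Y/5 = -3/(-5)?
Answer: -172699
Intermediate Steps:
Y = 3 (Y = 5*(-3/(-5)) = 5*(-3*(-⅕)) = 5*(⅗) = 3)
R = 376
T = -3 (T = -6 + 3 = -3)
J(u) = -3
-463*(R + J(10/15)) = -463*(376 - 3) = -463*373 = -172699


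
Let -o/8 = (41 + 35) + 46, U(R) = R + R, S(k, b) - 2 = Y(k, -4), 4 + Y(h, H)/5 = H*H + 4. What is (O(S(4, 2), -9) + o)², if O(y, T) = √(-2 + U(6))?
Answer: (976 - √10)² ≈ 9.4641e+5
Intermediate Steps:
Y(h, H) = 5*H² (Y(h, H) = -20 + 5*(H*H + 4) = -20 + 5*(H² + 4) = -20 + 5*(4 + H²) = -20 + (20 + 5*H²) = 5*H²)
S(k, b) = 82 (S(k, b) = 2 + 5*(-4)² = 2 + 5*16 = 2 + 80 = 82)
U(R) = 2*R
O(y, T) = √10 (O(y, T) = √(-2 + 2*6) = √(-2 + 12) = √10)
o = -976 (o = -8*((41 + 35) + 46) = -8*(76 + 46) = -8*122 = -976)
(O(S(4, 2), -9) + o)² = (√10 - 976)² = (-976 + √10)²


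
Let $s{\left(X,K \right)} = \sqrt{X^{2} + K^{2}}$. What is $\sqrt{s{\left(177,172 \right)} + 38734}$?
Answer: $\sqrt{38734 + \sqrt{60913}} \approx 197.44$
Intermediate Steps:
$s{\left(X,K \right)} = \sqrt{K^{2} + X^{2}}$
$\sqrt{s{\left(177,172 \right)} + 38734} = \sqrt{\sqrt{172^{2} + 177^{2}} + 38734} = \sqrt{\sqrt{29584 + 31329} + 38734} = \sqrt{\sqrt{60913} + 38734} = \sqrt{38734 + \sqrt{60913}}$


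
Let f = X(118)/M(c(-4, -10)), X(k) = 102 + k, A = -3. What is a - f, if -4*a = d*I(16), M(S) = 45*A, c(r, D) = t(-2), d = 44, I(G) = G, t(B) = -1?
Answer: -4708/27 ≈ -174.37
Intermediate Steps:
c(r, D) = -1
M(S) = -135 (M(S) = 45*(-3) = -135)
a = -176 (a = -11*16 = -¼*704 = -176)
f = -44/27 (f = (102 + 118)/(-135) = 220*(-1/135) = -44/27 ≈ -1.6296)
a - f = -176 - 1*(-44/27) = -176 + 44/27 = -4708/27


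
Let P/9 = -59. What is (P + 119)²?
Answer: 169744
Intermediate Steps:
P = -531 (P = 9*(-59) = -531)
(P + 119)² = (-531 + 119)² = (-412)² = 169744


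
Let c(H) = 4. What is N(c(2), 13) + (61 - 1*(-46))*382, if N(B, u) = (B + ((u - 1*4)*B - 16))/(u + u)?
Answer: 531374/13 ≈ 40875.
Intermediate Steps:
N(B, u) = (-16 + B + B*(-4 + u))/(2*u) (N(B, u) = (B + ((u - 4)*B - 16))/((2*u)) = (B + ((-4 + u)*B - 16))*(1/(2*u)) = (B + (B*(-4 + u) - 16))*(1/(2*u)) = (B + (-16 + B*(-4 + u)))*(1/(2*u)) = (-16 + B + B*(-4 + u))*(1/(2*u)) = (-16 + B + B*(-4 + u))/(2*u))
N(c(2), 13) + (61 - 1*(-46))*382 = (1/2)*(-16 - 3*4 + 4*13)/13 + (61 - 1*(-46))*382 = (1/2)*(1/13)*(-16 - 12 + 52) + (61 + 46)*382 = (1/2)*(1/13)*24 + 107*382 = 12/13 + 40874 = 531374/13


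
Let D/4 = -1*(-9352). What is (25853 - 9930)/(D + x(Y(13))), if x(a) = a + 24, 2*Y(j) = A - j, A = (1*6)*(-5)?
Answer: 31846/74821 ≈ 0.42563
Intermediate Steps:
D = 37408 (D = 4*(-1*(-9352)) = 4*9352 = 37408)
A = -30 (A = 6*(-5) = -30)
Y(j) = -15 - j/2 (Y(j) = (-30 - j)/2 = -15 - j/2)
x(a) = 24 + a
(25853 - 9930)/(D + x(Y(13))) = (25853 - 9930)/(37408 + (24 + (-15 - ½*13))) = 15923/(37408 + (24 + (-15 - 13/2))) = 15923/(37408 + (24 - 43/2)) = 15923/(37408 + 5/2) = 15923/(74821/2) = 15923*(2/74821) = 31846/74821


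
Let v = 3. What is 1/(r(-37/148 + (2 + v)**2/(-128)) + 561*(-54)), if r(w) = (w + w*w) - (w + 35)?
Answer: -16384/496907087 ≈ -3.2972e-5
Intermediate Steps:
r(w) = -35 + w**2 (r(w) = (w + w**2) - (35 + w) = (w + w**2) + (-35 - w) = -35 + w**2)
1/(r(-37/148 + (2 + v)**2/(-128)) + 561*(-54)) = 1/((-35 + (-37/148 + (2 + 3)**2/(-128))**2) + 561*(-54)) = 1/((-35 + (-37*1/148 + 5**2*(-1/128))**2) - 30294) = 1/((-35 + (-1/4 + 25*(-1/128))**2) - 30294) = 1/((-35 + (-1/4 - 25/128)**2) - 30294) = 1/((-35 + (-57/128)**2) - 30294) = 1/((-35 + 3249/16384) - 30294) = 1/(-570191/16384 - 30294) = 1/(-496907087/16384) = -16384/496907087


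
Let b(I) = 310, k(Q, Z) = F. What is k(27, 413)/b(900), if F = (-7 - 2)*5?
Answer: -9/62 ≈ -0.14516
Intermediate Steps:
F = -45 (F = -9*5 = -45)
k(Q, Z) = -45
k(27, 413)/b(900) = -45/310 = -45*1/310 = -9/62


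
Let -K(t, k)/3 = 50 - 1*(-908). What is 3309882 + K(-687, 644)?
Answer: 3307008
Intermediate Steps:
K(t, k) = -2874 (K(t, k) = -3*(50 - 1*(-908)) = -3*(50 + 908) = -3*958 = -2874)
3309882 + K(-687, 644) = 3309882 - 2874 = 3307008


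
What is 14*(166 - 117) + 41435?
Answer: 42121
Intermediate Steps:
14*(166 - 117) + 41435 = 14*49 + 41435 = 686 + 41435 = 42121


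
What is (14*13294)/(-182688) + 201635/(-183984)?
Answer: -740402719/350121552 ≈ -2.1147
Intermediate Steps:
(14*13294)/(-182688) + 201635/(-183984) = 186116*(-1/182688) + 201635*(-1/183984) = -46529/45672 - 201635/183984 = -740402719/350121552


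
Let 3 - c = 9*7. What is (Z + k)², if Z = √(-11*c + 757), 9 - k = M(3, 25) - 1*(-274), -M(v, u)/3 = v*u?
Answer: (40 - √1417)² ≈ 5.5552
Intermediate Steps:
c = -60 (c = 3 - 9*7 = 3 - 1*63 = 3 - 63 = -60)
M(v, u) = -3*u*v (M(v, u) = -3*v*u = -3*u*v)
k = -40 (k = 9 - (-3*25*3 - 1*(-274)) = 9 - (-225 + 274) = 9 - 1*49 = 9 - 49 = -40)
Z = √1417 (Z = √(-11*(-60) + 757) = √(660 + 757) = √1417 ≈ 37.643)
(Z + k)² = (√1417 - 40)² = (-40 + √1417)²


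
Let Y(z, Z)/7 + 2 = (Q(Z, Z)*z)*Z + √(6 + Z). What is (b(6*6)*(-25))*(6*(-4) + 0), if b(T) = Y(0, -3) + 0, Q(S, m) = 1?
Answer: -8400 + 4200*√3 ≈ -1125.4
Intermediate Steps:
Y(z, Z) = -14 + 7*√(6 + Z) + 7*Z*z (Y(z, Z) = -14 + 7*((1*z)*Z + √(6 + Z)) = -14 + 7*(z*Z + √(6 + Z)) = -14 + 7*(Z*z + √(6 + Z)) = -14 + 7*(√(6 + Z) + Z*z) = -14 + (7*√(6 + Z) + 7*Z*z) = -14 + 7*√(6 + Z) + 7*Z*z)
b(T) = -14 + 7*√3 (b(T) = (-14 + 7*√(6 - 3) + 7*(-3)*0) + 0 = (-14 + 7*√3 + 0) + 0 = (-14 + 7*√3) + 0 = -14 + 7*√3)
(b(6*6)*(-25))*(6*(-4) + 0) = ((-14 + 7*√3)*(-25))*(6*(-4) + 0) = (350 - 175*√3)*(-24 + 0) = (350 - 175*√3)*(-24) = -8400 + 4200*√3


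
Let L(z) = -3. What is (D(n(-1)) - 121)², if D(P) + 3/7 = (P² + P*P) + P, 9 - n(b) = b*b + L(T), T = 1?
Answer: 848241/49 ≈ 17311.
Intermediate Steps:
n(b) = 12 - b² (n(b) = 9 - (b*b - 3) = 9 - (b² - 3) = 9 - (-3 + b²) = 9 + (3 - b²) = 12 - b²)
D(P) = -3/7 + P + 2*P² (D(P) = -3/7 + ((P² + P*P) + P) = -3/7 + ((P² + P²) + P) = -3/7 + (2*P² + P) = -3/7 + (P + 2*P²) = -3/7 + P + 2*P²)
(D(n(-1)) - 121)² = ((-3/7 + (12 - 1*(-1)²) + 2*(12 - 1*(-1)²)²) - 121)² = ((-3/7 + (12 - 1*1) + 2*(12 - 1*1)²) - 121)² = ((-3/7 + (12 - 1) + 2*(12 - 1)²) - 121)² = ((-3/7 + 11 + 2*11²) - 121)² = ((-3/7 + 11 + 2*121) - 121)² = ((-3/7 + 11 + 242) - 121)² = (1768/7 - 121)² = (921/7)² = 848241/49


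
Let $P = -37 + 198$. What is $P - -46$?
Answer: $207$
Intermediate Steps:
$P = 161$
$P - -46 = 161 - -46 = 161 + \left(-165 + 211\right) = 161 + 46 = 207$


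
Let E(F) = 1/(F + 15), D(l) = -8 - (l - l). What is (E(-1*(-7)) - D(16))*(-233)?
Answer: -41241/22 ≈ -1874.6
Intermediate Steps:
D(l) = -8 (D(l) = -8 - 1*0 = -8 + 0 = -8)
E(F) = 1/(15 + F)
(E(-1*(-7)) - D(16))*(-233) = (1/(15 - 1*(-7)) - 1*(-8))*(-233) = (1/(15 + 7) + 8)*(-233) = (1/22 + 8)*(-233) = (177/22)*(-233) = -41241/22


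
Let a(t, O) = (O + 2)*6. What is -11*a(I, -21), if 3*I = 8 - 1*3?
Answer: 1254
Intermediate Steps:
I = 5/3 (I = (8 - 1*3)/3 = (8 - 3)/3 = (⅓)*5 = 5/3 ≈ 1.6667)
a(t, O) = 12 + 6*O (a(t, O) = (2 + O)*6 = 12 + 6*O)
-11*a(I, -21) = -11*(12 + 6*(-21)) = -11*(12 - 126) = -11*(-114) = 1254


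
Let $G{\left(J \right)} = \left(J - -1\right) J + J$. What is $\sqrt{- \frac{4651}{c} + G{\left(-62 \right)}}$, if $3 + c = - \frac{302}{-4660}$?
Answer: $\frac{\sqrt{248104626490}}{6839} \approx 72.832$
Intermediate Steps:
$c = - \frac{6839}{2330}$ ($c = -3 - \frac{302}{-4660} = -3 - - \frac{151}{2330} = -3 + \frac{151}{2330} = - \frac{6839}{2330} \approx -2.9352$)
$G{\left(J \right)} = J + J \left(1 + J\right)$ ($G{\left(J \right)} = \left(J + 1\right) J + J = \left(1 + J\right) J + J = J \left(1 + J\right) + J = J + J \left(1 + J\right)$)
$\sqrt{- \frac{4651}{c} + G{\left(-62 \right)}} = \sqrt{- \frac{4651}{- \frac{6839}{2330}} - 62 \left(2 - 62\right)} = \sqrt{\left(-4651\right) \left(- \frac{2330}{6839}\right) - -3720} = \sqrt{\frac{10836830}{6839} + 3720} = \sqrt{\frac{36277910}{6839}} = \frac{\sqrt{248104626490}}{6839}$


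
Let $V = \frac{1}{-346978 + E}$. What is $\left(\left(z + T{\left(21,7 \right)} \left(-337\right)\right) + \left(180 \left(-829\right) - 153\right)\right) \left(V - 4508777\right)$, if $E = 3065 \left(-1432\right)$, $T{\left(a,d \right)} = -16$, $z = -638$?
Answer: $\frac{3088169451260528473}{4736058} \approx 6.5205 \cdot 10^{11}$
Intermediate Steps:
$E = -4389080$
$V = - \frac{1}{4736058}$ ($V = \frac{1}{-346978 - 4389080} = \frac{1}{-4736058} = - \frac{1}{4736058} \approx -2.1115 \cdot 10^{-7}$)
$\left(\left(z + T{\left(21,7 \right)} \left(-337\right)\right) + \left(180 \left(-829\right) - 153\right)\right) \left(V - 4508777\right) = \left(\left(-638 - -5392\right) + \left(180 \left(-829\right) - 153\right)\right) \left(- \frac{1}{4736058} - 4508777\right) = \left(\left(-638 + 5392\right) - 149373\right) \left(- \frac{21353829381067}{4736058}\right) = \left(4754 - 149373\right) \left(- \frac{21353829381067}{4736058}\right) = \left(-144619\right) \left(- \frac{21353829381067}{4736058}\right) = \frac{3088169451260528473}{4736058}$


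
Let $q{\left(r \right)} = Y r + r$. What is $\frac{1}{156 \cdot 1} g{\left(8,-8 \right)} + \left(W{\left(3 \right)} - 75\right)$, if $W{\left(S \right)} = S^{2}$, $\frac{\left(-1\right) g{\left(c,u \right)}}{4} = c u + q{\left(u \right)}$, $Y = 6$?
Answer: $- \frac{818}{13} \approx -62.923$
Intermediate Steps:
$q{\left(r \right)} = 7 r$ ($q{\left(r \right)} = 6 r + r = 7 r$)
$g{\left(c,u \right)} = - 28 u - 4 c u$ ($g{\left(c,u \right)} = - 4 \left(c u + 7 u\right) = - 4 \left(7 u + c u\right) = - 28 u - 4 c u$)
$\frac{1}{156 \cdot 1} g{\left(8,-8 \right)} + \left(W{\left(3 \right)} - 75\right) = \frac{1}{156 \cdot 1} \cdot 4 \left(-8\right) \left(-7 - 8\right) + \left(3^{2} - 75\right) = \frac{1}{156} \cdot 1 \cdot 4 \left(-8\right) \left(-7 - 8\right) + \left(9 - 75\right) = \frac{4 \left(-8\right) \left(-15\right)}{156} - 66 = \frac{1}{156} \cdot 480 - 66 = \frac{40}{13} - 66 = - \frac{818}{13}$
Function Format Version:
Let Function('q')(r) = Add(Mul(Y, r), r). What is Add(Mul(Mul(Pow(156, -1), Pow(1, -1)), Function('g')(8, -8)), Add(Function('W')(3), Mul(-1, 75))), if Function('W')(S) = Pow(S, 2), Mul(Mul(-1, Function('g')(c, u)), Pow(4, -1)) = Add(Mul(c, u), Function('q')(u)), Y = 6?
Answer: Rational(-818, 13) ≈ -62.923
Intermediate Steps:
Function('q')(r) = Mul(7, r) (Function('q')(r) = Add(Mul(6, r), r) = Mul(7, r))
Function('g')(c, u) = Add(Mul(-28, u), Mul(-4, c, u)) (Function('g')(c, u) = Mul(-4, Add(Mul(c, u), Mul(7, u))) = Mul(-4, Add(Mul(7, u), Mul(c, u))) = Add(Mul(-28, u), Mul(-4, c, u)))
Add(Mul(Mul(Pow(156, -1), Pow(1, -1)), Function('g')(8, -8)), Add(Function('W')(3), Mul(-1, 75))) = Add(Mul(Mul(Pow(156, -1), Pow(1, -1)), Mul(4, -8, Add(-7, Mul(-1, 8)))), Add(Pow(3, 2), Mul(-1, 75))) = Add(Mul(Mul(Rational(1, 156), 1), Mul(4, -8, Add(-7, -8))), Add(9, -75)) = Add(Mul(Rational(1, 156), Mul(4, -8, -15)), -66) = Add(Mul(Rational(1, 156), 480), -66) = Add(Rational(40, 13), -66) = Rational(-818, 13)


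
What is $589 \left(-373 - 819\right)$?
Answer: $-702088$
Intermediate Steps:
$589 \left(-373 - 819\right) = 589 \left(-1192\right) = -702088$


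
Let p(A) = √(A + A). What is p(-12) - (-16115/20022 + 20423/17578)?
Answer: -668297/1872057 + 2*I*√6 ≈ -0.35699 + 4.899*I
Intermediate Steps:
p(A) = √2*√A (p(A) = √(2*A) = √2*√A)
p(-12) - (-16115/20022 + 20423/17578) = √2*√(-12) - (-16115/20022 + 20423/17578) = √2*(2*I*√3) - (-16115*1/20022 + 20423*(1/17578)) = 2*I*√6 - (-16115/20022 + 20423/17578) = 2*I*√6 - 1*668297/1872057 = 2*I*√6 - 668297/1872057 = -668297/1872057 + 2*I*√6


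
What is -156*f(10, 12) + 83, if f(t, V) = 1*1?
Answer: -73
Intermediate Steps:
f(t, V) = 1
-156*f(10, 12) + 83 = -156*1 + 83 = -156 + 83 = -73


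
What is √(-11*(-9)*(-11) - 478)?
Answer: I*√1567 ≈ 39.585*I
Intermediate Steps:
√(-11*(-9)*(-11) - 478) = √(99*(-11) - 478) = √(-1089 - 478) = √(-1567) = I*√1567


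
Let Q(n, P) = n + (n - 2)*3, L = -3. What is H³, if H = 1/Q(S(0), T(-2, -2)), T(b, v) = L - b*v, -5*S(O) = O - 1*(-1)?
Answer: -125/39304 ≈ -0.0031803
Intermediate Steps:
S(O) = -⅕ - O/5 (S(O) = -(O - 1*(-1))/5 = -(O + 1)/5 = -(1 + O)/5 = -⅕ - O/5)
T(b, v) = -3 - b*v
Q(n, P) = -6 + 4*n (Q(n, P) = n + (-2 + n)*3 = n + (-6 + 3*n) = -6 + 4*n)
H = -5/34 (H = 1/(-6 + 4*(-⅕ - ⅕*0)) = 1/(-6 + 4*(-⅕ + 0)) = 1/(-6 + 4*(-⅕)) = 1/(-6 - ⅘) = 1/(-34/5) = -5/34 ≈ -0.14706)
H³ = (-5/34)³ = -125/39304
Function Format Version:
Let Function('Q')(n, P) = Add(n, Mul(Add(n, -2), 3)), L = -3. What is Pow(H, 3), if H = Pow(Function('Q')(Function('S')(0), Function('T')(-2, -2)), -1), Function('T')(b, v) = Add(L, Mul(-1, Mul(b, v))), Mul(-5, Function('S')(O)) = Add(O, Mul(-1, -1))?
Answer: Rational(-125, 39304) ≈ -0.0031803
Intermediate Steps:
Function('S')(O) = Add(Rational(-1, 5), Mul(Rational(-1, 5), O)) (Function('S')(O) = Mul(Rational(-1, 5), Add(O, Mul(-1, -1))) = Mul(Rational(-1, 5), Add(O, 1)) = Mul(Rational(-1, 5), Add(1, O)) = Add(Rational(-1, 5), Mul(Rational(-1, 5), O)))
Function('T')(b, v) = Add(-3, Mul(-1, b, v)) (Function('T')(b, v) = Add(-3, Mul(-1, Mul(b, v))) = Add(-3, Mul(-1, b, v)))
Function('Q')(n, P) = Add(-6, Mul(4, n)) (Function('Q')(n, P) = Add(n, Mul(Add(-2, n), 3)) = Add(n, Add(-6, Mul(3, n))) = Add(-6, Mul(4, n)))
H = Rational(-5, 34) (H = Pow(Add(-6, Mul(4, Add(Rational(-1, 5), Mul(Rational(-1, 5), 0)))), -1) = Pow(Add(-6, Mul(4, Add(Rational(-1, 5), 0))), -1) = Pow(Add(-6, Mul(4, Rational(-1, 5))), -1) = Pow(Add(-6, Rational(-4, 5)), -1) = Pow(Rational(-34, 5), -1) = Rational(-5, 34) ≈ -0.14706)
Pow(H, 3) = Pow(Rational(-5, 34), 3) = Rational(-125, 39304)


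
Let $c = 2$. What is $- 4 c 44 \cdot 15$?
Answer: $-5280$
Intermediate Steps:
$- 4 c 44 \cdot 15 = \left(-4\right) 2 \cdot 44 \cdot 15 = \left(-8\right) 44 \cdot 15 = \left(-352\right) 15 = -5280$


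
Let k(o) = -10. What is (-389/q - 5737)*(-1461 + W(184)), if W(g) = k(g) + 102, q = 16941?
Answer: 133054350314/16941 ≈ 7.8540e+6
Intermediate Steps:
W(g) = 92 (W(g) = -10 + 102 = 92)
(-389/q - 5737)*(-1461 + W(184)) = (-389/16941 - 5737)*(-1461 + 92) = (-389*1/16941 - 5737)*(-1369) = (-389/16941 - 5737)*(-1369) = -97190906/16941*(-1369) = 133054350314/16941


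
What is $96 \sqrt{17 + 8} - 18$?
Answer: $462$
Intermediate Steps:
$96 \sqrt{17 + 8} - 18 = 96 \sqrt{25} - 18 = 96 \cdot 5 - 18 = 480 - 18 = 462$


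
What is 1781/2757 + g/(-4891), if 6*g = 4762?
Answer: 2174244/4494829 ≈ 0.48372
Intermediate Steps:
g = 2381/3 (g = (⅙)*4762 = 2381/3 ≈ 793.67)
1781/2757 + g/(-4891) = 1781/2757 + (2381/3)/(-4891) = 1781*(1/2757) + (2381/3)*(-1/4891) = 1781/2757 - 2381/14673 = 2174244/4494829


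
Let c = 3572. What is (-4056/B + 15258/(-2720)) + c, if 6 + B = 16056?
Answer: 2594721813/727600 ≈ 3566.1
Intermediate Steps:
B = 16050 (B = -6 + 16056 = 16050)
(-4056/B + 15258/(-2720)) + c = (-4056/16050 + 15258/(-2720)) + 3572 = (-4056*1/16050 + 15258*(-1/2720)) + 3572 = (-676/2675 - 7629/1360) + 3572 = -4265387/727600 + 3572 = 2594721813/727600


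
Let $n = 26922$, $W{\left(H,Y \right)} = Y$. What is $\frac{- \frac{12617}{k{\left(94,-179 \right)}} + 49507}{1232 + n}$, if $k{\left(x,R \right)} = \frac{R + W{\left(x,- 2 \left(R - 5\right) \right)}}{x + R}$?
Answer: $\frac{5214634}{2660553} \approx 1.96$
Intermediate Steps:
$k{\left(x,R \right)} = \frac{10 - R}{R + x}$ ($k{\left(x,R \right)} = \frac{R - 2 \left(R - 5\right)}{x + R} = \frac{R - 2 \left(-5 + R\right)}{R + x} = \frac{R - \left(-10 + 2 R\right)}{R + x} = \frac{10 - R}{R + x}$)
$\frac{- \frac{12617}{k{\left(94,-179 \right)}} + 49507}{1232 + n} = \frac{- \frac{12617}{\frac{1}{-179 + 94} \left(10 - -179\right)} + 49507}{1232 + 26922} = \frac{- \frac{12617}{\frac{1}{-85} \left(10 + 179\right)} + 49507}{28154} = \left(- \frac{12617}{\left(- \frac{1}{85}\right) 189} + 49507\right) \frac{1}{28154} = \left(- \frac{12617}{- \frac{189}{85}} + 49507\right) \frac{1}{28154} = \left(\left(-12617\right) \left(- \frac{85}{189}\right) + 49507\right) \frac{1}{28154} = \left(\frac{1072445}{189} + 49507\right) \frac{1}{28154} = \frac{10429268}{189} \cdot \frac{1}{28154} = \frac{5214634}{2660553}$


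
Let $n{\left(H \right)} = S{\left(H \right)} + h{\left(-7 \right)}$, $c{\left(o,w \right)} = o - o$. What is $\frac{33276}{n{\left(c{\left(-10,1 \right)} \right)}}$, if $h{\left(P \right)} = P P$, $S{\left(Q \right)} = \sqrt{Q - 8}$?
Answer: $\frac{543508}{803} - \frac{22184 i \sqrt{2}}{803} \approx 676.85 - 39.07 i$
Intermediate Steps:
$S{\left(Q \right)} = \sqrt{-8 + Q}$
$h{\left(P \right)} = P^{2}$
$c{\left(o,w \right)} = 0$
$n{\left(H \right)} = 49 + \sqrt{-8 + H}$ ($n{\left(H \right)} = \sqrt{-8 + H} + \left(-7\right)^{2} = \sqrt{-8 + H} + 49 = 49 + \sqrt{-8 + H}$)
$\frac{33276}{n{\left(c{\left(-10,1 \right)} \right)}} = \frac{33276}{49 + \sqrt{-8 + 0}} = \frac{33276}{49 + \sqrt{-8}} = \frac{33276}{49 + 2 i \sqrt{2}}$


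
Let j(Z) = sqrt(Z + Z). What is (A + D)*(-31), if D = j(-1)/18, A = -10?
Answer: 310 - 31*I*sqrt(2)/18 ≈ 310.0 - 2.4356*I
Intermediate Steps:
j(Z) = sqrt(2)*sqrt(Z) (j(Z) = sqrt(2*Z) = sqrt(2)*sqrt(Z))
D = I*sqrt(2)/18 (D = (sqrt(2)*sqrt(-1))/18 = (sqrt(2)*I)*(1/18) = (I*sqrt(2))*(1/18) = I*sqrt(2)/18 ≈ 0.078567*I)
(A + D)*(-31) = (-10 + I*sqrt(2)/18)*(-31) = 310 - 31*I*sqrt(2)/18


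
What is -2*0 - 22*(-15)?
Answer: 330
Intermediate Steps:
-2*0 - 22*(-15) = 0 + 330 = 330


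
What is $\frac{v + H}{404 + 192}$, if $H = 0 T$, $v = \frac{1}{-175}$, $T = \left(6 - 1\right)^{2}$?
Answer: $- \frac{1}{104300} \approx -9.5877 \cdot 10^{-6}$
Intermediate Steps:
$T = 25$ ($T = 5^{2} = 25$)
$v = - \frac{1}{175} \approx -0.0057143$
$H = 0$ ($H = 0 \cdot 25 = 0$)
$\frac{v + H}{404 + 192} = \frac{- \frac{1}{175} + 0}{404 + 192} = - \frac{1}{175 \cdot 596} = \left(- \frac{1}{175}\right) \frac{1}{596} = - \frac{1}{104300}$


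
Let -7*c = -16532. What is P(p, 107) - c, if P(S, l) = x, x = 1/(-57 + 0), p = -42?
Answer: -942331/399 ≈ -2361.7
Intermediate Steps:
c = 16532/7 (c = -⅐*(-16532) = 16532/7 ≈ 2361.7)
x = -1/57 (x = 1/(-57) = -1/57 ≈ -0.017544)
P(S, l) = -1/57
P(p, 107) - c = -1/57 - 1*16532/7 = -1/57 - 16532/7 = -942331/399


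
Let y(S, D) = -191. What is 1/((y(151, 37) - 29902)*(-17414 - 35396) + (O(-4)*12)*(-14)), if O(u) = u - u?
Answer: 1/1589211330 ≈ 6.2924e-10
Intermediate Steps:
O(u) = 0
1/((y(151, 37) - 29902)*(-17414 - 35396) + (O(-4)*12)*(-14)) = 1/((-191 - 29902)*(-17414 - 35396) + (0*12)*(-14)) = 1/(-30093*(-52810) + 0*(-14)) = 1/(1589211330 + 0) = 1/1589211330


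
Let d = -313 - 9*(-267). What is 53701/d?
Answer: 53701/2090 ≈ 25.694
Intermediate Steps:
d = 2090 (d = -313 + 2403 = 2090)
53701/d = 53701/2090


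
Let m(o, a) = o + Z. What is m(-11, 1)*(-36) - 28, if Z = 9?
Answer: 44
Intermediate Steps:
m(o, a) = 9 + o (m(o, a) = o + 9 = 9 + o)
m(-11, 1)*(-36) - 28 = (9 - 11)*(-36) - 28 = -2*(-36) - 28 = 72 - 28 = 44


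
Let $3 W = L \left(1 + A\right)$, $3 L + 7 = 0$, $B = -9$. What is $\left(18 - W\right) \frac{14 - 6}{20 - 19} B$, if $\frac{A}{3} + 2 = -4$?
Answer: $-344$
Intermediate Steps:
$A = -18$ ($A = -6 + 3 \left(-4\right) = -6 - 12 = -18$)
$L = - \frac{7}{3}$ ($L = - \frac{7}{3} + \frac{1}{3} \cdot 0 = - \frac{7}{3} + 0 = - \frac{7}{3} \approx -2.3333$)
$W = \frac{119}{9}$ ($W = \frac{\left(- \frac{7}{3}\right) \left(1 - 18\right)}{3} = \frac{\left(- \frac{7}{3}\right) \left(-17\right)}{3} = \frac{1}{3} \cdot \frac{119}{3} = \frac{119}{9} \approx 13.222$)
$\left(18 - W\right) \frac{14 - 6}{20 - 19} B = \left(18 - \frac{119}{9}\right) \frac{14 - 6}{20 - 19} \left(-9\right) = \left(18 - \frac{119}{9}\right) \frac{8}{1} \left(-9\right) = \frac{43 \cdot 8 \cdot 1}{9} \left(-9\right) = \frac{43}{9} \cdot 8 \left(-9\right) = \frac{344}{9} \left(-9\right) = -344$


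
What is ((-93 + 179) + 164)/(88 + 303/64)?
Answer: 3200/1187 ≈ 2.6959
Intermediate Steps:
((-93 + 179) + 164)/(88 + 303/64) = (86 + 164)/(88 + 303*(1/64)) = 250/(88 + 303/64) = 250/(5935/64) = 250*(64/5935) = 3200/1187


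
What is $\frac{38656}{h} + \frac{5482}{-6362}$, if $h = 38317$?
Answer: $\frac{17937839}{121886377} \approx 0.14717$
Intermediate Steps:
$\frac{38656}{h} + \frac{5482}{-6362} = \frac{38656}{38317} + \frac{5482}{-6362} = 38656 \cdot \frac{1}{38317} + 5482 \left(- \frac{1}{6362}\right) = \frac{38656}{38317} - \frac{2741}{3181} = \frac{17937839}{121886377}$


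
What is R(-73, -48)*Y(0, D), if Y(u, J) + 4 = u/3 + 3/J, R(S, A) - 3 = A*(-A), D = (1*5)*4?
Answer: 177177/20 ≈ 8858.8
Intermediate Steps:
D = 20 (D = 5*4 = 20)
R(S, A) = 3 - A**2 (R(S, A) = 3 + A*(-A) = 3 - A**2)
Y(u, J) = -4 + 3/J + u/3 (Y(u, J) = -4 + (u/3 + 3/J) = -4 + (3/J + u/3) = -4 + 3/J + u/3)
R(-73, -48)*Y(0, D) = (3 - 1*(-48)**2)*(-4 + 3/20 + (1/3)*0) = (3 - 1*2304)*(-4 + 3*(1/20) + 0) = (3 - 2304)*(-4 + 3/20 + 0) = -2301*(-77/20) = 177177/20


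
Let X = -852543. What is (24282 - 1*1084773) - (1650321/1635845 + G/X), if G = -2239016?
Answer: -1478995728165927808/1394628203835 ≈ -1.0605e+6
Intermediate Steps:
(24282 - 1*1084773) - (1650321/1635845 + G/X) = (24282 - 1*1084773) - (1650321/1635845 - 2239016/(-852543)) = (24282 - 1084773) - (1650321*(1/1635845) - 2239016*(-1/852543)) = -1060491 - (1650321/1635845 + 2239016/852543) = -1060491 - 1*5069652744823/1394628203835 = -1060491 - 5069652744823/1394628203835 = -1478995728165927808/1394628203835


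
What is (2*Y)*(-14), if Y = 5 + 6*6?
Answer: -1148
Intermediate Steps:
Y = 41 (Y = 5 + 36 = 41)
(2*Y)*(-14) = (2*41)*(-14) = 82*(-14) = -1148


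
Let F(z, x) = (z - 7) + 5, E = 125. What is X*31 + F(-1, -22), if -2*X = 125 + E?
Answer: -3878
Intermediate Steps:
F(z, x) = -2 + z (F(z, x) = (-7 + z) + 5 = -2 + z)
X = -125 (X = -(125 + 125)/2 = -½*250 = -125)
X*31 + F(-1, -22) = -125*31 + (-2 - 1) = -3875 - 3 = -3878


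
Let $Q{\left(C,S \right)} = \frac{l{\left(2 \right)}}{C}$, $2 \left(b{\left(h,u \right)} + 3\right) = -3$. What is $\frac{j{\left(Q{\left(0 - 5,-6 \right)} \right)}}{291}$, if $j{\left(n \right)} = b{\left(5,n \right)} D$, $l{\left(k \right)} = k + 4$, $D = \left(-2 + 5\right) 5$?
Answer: $- \frac{45}{194} \approx -0.23196$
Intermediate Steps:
$b{\left(h,u \right)} = - \frac{9}{2}$ ($b{\left(h,u \right)} = -3 + \frac{1}{2} \left(-3\right) = -3 - \frac{3}{2} = - \frac{9}{2}$)
$D = 15$ ($D = 3 \cdot 5 = 15$)
$l{\left(k \right)} = 4 + k$
$Q{\left(C,S \right)} = \frac{6}{C}$ ($Q{\left(C,S \right)} = \frac{4 + 2}{C} = \frac{6}{C}$)
$j{\left(n \right)} = - \frac{135}{2}$ ($j{\left(n \right)} = \left(- \frac{9}{2}\right) 15 = - \frac{135}{2}$)
$\frac{j{\left(Q{\left(0 - 5,-6 \right)} \right)}}{291} = - \frac{135}{2 \cdot 291} = \left(- \frac{135}{2}\right) \frac{1}{291} = - \frac{45}{194}$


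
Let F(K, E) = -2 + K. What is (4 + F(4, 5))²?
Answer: 36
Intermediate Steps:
(4 + F(4, 5))² = (4 + (-2 + 4))² = (4 + 2)² = 6² = 36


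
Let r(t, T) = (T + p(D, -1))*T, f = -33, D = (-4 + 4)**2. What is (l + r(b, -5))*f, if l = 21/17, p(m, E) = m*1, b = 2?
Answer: -14718/17 ≈ -865.76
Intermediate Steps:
D = 0 (D = 0**2 = 0)
p(m, E) = m
r(t, T) = T**2 (r(t, T) = (T + 0)*T = T*T = T**2)
l = 21/17 (l = 21*(1/17) = 21/17 ≈ 1.2353)
(l + r(b, -5))*f = (21/17 + (-5)**2)*(-33) = (21/17 + 25)*(-33) = (446/17)*(-33) = -14718/17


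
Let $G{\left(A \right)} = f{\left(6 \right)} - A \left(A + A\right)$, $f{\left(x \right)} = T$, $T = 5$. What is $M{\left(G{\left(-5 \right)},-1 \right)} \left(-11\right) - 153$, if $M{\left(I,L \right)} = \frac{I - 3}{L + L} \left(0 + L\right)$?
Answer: $111$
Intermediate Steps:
$f{\left(x \right)} = 5$
$G{\left(A \right)} = 5 - 2 A^{2}$ ($G{\left(A \right)} = 5 - A \left(A + A\right) = 5 - A 2 A = 5 - 2 A^{2}$)
$M{\left(I,L \right)} = - \frac{3}{2} + \frac{I}{2}$ ($M{\left(I,L \right)} = \frac{-3 + I}{2 L} L = - \frac{3}{2} + \frac{I}{2}$)
$M{\left(G{\left(-5 \right)},-1 \right)} \left(-11\right) - 153 = \left(- \frac{3}{2} + \frac{5 - 2 \left(-5\right)^{2}}{2}\right) \left(-11\right) - 153 = \left(- \frac{3}{2} + \frac{5 - 50}{2}\right) \left(-11\right) - 153 = \left(- \frac{3}{2} + \frac{1}{2} \left(-45\right)\right) \left(-11\right) - 153 = \left(- \frac{3}{2} - \frac{45}{2}\right) \left(-11\right) - 153 = \left(-24\right) \left(-11\right) - 153 = 264 - 153 = 111$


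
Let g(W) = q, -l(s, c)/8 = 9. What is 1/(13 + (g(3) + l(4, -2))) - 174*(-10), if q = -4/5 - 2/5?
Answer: 523735/301 ≈ 1740.0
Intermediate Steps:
l(s, c) = -72 (l(s, c) = -8*9 = -72)
q = -6/5 (q = -4*⅕ - 2*⅕ = -⅘ - ⅖ = -6/5 ≈ -1.2000)
g(W) = -6/5
1/(13 + (g(3) + l(4, -2))) - 174*(-10) = 1/(13 + (-6/5 - 72)) - 174*(-10) = 1/(13 - 366/5) - 87*(-20) = 1/(-301/5) + 1740 = -5/301 + 1740 = 523735/301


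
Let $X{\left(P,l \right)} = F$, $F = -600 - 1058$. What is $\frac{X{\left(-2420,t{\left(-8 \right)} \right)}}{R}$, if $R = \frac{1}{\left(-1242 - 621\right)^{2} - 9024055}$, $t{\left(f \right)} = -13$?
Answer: $9207348188$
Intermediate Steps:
$F = -1658$ ($F = -600 - 1058 = -1658$)
$X{\left(P,l \right)} = -1658$
$R = - \frac{1}{5553286}$ ($R = \frac{1}{\left(-1863\right)^{2} - 9024055} = \frac{1}{3470769 - 9024055} = \frac{1}{-5553286} = - \frac{1}{5553286} \approx -1.8007 \cdot 10^{-7}$)
$\frac{X{\left(-2420,t{\left(-8 \right)} \right)}}{R} = - \frac{1658}{- \frac{1}{5553286}} = \left(-1658\right) \left(-5553286\right) = 9207348188$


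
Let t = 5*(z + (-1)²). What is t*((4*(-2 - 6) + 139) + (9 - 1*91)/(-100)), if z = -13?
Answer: -32346/5 ≈ -6469.2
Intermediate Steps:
t = -60 (t = 5*(-13 + (-1)²) = 5*(-13 + 1) = 5*(-12) = -60)
t*((4*(-2 - 6) + 139) + (9 - 1*91)/(-100)) = -60*((4*(-2 - 6) + 139) + (9 - 1*91)/(-100)) = -60*((4*(-8) + 139) + (9 - 91)*(-1/100)) = -60*((-32 + 139) - 82*(-1/100)) = -60*(107 + 41/50) = -60*5391/50 = -32346/5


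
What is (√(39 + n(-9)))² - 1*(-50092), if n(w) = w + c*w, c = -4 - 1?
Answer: 50167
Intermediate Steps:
c = -5
n(w) = -4*w (n(w) = w - 5*w = -4*w)
(√(39 + n(-9)))² - 1*(-50092) = (√(39 - 4*(-9)))² - 1*(-50092) = (√(39 + 36))² + 50092 = (√75)² + 50092 = (5*√3)² + 50092 = 75 + 50092 = 50167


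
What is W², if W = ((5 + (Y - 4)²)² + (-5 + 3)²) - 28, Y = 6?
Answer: 3249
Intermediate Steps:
W = 57 (W = ((5 + (6 - 4)²)² + (-5 + 3)²) - 28 = ((5 + 2²)² + (-2)²) - 28 = ((5 + 4)² + 4) - 28 = (9² + 4) - 28 = (81 + 4) - 28 = 85 - 28 = 57)
W² = 57² = 3249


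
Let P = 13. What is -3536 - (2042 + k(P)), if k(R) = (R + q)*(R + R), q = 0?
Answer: -5916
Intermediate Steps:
k(R) = 2*R² (k(R) = (R + 0)*(R + R) = R*(2*R) = 2*R²)
-3536 - (2042 + k(P)) = -3536 - (2042 + 2*13²) = -3536 - (2042 + 2*169) = -3536 - (2042 + 338) = -3536 - 1*2380 = -3536 - 2380 = -5916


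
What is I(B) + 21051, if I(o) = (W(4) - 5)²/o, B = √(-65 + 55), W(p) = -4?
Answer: 21051 - 81*I*√10/10 ≈ 21051.0 - 25.614*I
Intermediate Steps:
B = I*√10 (B = √(-10) = I*√10 ≈ 3.1623*I)
I(o) = 81/o (I(o) = (-4 - 5)²/o = (-9)²/o = 81/o)
I(B) + 21051 = 81/((I*√10)) + 21051 = 81*(-I*√10/10) + 21051 = -81*I*√10/10 + 21051 = 21051 - 81*I*√10/10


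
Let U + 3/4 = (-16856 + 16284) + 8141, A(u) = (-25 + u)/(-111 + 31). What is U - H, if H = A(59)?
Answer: 302747/40 ≈ 7568.7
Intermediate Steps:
A(u) = 5/16 - u/80 (A(u) = (-25 + u)/(-80) = (-25 + u)*(-1/80) = 5/16 - u/80)
U = 30273/4 (U = -3/4 + ((-16856 + 16284) + 8141) = -3/4 + (-572 + 8141) = -3/4 + 7569 = 30273/4 ≈ 7568.3)
H = -17/40 (H = 5/16 - 1/80*59 = 5/16 - 59/80 = -17/40 ≈ -0.42500)
U - H = 30273/4 - 1*(-17/40) = 30273/4 + 17/40 = 302747/40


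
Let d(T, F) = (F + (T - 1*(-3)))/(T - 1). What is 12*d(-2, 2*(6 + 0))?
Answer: -52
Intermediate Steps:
d(T, F) = (3 + F + T)/(-1 + T) (d(T, F) = (F + (T + 3))/(-1 + T) = (F + (3 + T))/(-1 + T) = (3 + F + T)/(-1 + T))
12*d(-2, 2*(6 + 0)) = 12*((3 + 2*(6 + 0) - 2)/(-1 - 2)) = 12*((3 + 2*6 - 2)/(-3)) = 12*(-(3 + 12 - 2)/3) = 12*(-1/3*13) = 12*(-13/3) = -52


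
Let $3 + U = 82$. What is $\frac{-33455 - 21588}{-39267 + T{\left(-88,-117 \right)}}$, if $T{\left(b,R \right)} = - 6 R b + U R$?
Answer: $\frac{55043}{110286} \approx 0.49909$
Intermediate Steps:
$U = 79$ ($U = -3 + 82 = 79$)
$T{\left(b,R \right)} = 79 R - 6 R b$ ($T{\left(b,R \right)} = - 6 R b + 79 R = 79 R - 6 R b$)
$\frac{-33455 - 21588}{-39267 + T{\left(-88,-117 \right)}} = \frac{-33455 - 21588}{-39267 - 117 \left(79 - -528\right)} = - \frac{55043}{-39267 - 117 \left(79 + 528\right)} = - \frac{55043}{-39267 - 71019} = - \frac{55043}{-110286} = \left(-55043\right) \left(- \frac{1}{110286}\right) = \frac{55043}{110286}$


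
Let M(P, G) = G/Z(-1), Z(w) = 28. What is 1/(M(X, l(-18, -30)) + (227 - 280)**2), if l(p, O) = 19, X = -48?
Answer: 28/78671 ≈ 0.00035591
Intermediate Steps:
M(P, G) = G/28
1/(M(X, l(-18, -30)) + (227 - 280)**2) = 1/((1/28)*19 + (227 - 280)**2) = 1/(19/28 + (-53)**2) = 1/(19/28 + 2809) = 1/(78671/28) = 28/78671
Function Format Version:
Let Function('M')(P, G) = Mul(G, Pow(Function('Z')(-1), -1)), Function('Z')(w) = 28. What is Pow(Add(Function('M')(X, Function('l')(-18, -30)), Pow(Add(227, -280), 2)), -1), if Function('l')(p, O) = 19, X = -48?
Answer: Rational(28, 78671) ≈ 0.00035591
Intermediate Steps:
Function('M')(P, G) = Mul(Rational(1, 28), G) (Function('M')(P, G) = Mul(G, Pow(28, -1)) = Mul(G, Rational(1, 28)) = Mul(Rational(1, 28), G))
Pow(Add(Function('M')(X, Function('l')(-18, -30)), Pow(Add(227, -280), 2)), -1) = Pow(Add(Mul(Rational(1, 28), 19), Pow(Add(227, -280), 2)), -1) = Pow(Add(Rational(19, 28), Pow(-53, 2)), -1) = Pow(Add(Rational(19, 28), 2809), -1) = Pow(Rational(78671, 28), -1) = Rational(28, 78671)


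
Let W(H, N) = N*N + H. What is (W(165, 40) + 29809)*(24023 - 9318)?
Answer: 464295670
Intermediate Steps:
W(H, N) = H + N**2 (W(H, N) = N**2 + H = H + N**2)
(W(165, 40) + 29809)*(24023 - 9318) = ((165 + 40**2) + 29809)*(24023 - 9318) = ((165 + 1600) + 29809)*14705 = (1765 + 29809)*14705 = 31574*14705 = 464295670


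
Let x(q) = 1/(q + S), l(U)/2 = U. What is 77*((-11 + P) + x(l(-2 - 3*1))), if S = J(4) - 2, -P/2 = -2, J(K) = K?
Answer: -4389/8 ≈ -548.63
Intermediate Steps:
l(U) = 2*U
P = 4 (P = -2*(-2) = 4)
S = 2 (S = 4 - 2 = 2)
x(q) = 1/(2 + q) (x(q) = 1/(q + 2) = 1/(2 + q))
77*((-11 + P) + x(l(-2 - 3*1))) = 77*((-11 + 4) + 1/(2 + 2*(-2 - 3*1))) = 77*(-7 + 1/(2 + 2*(-2 - 3))) = 77*(-7 + 1/(2 + 2*(-5))) = 77*(-7 + 1/(2 - 10)) = 77*(-7 + 1/(-8)) = 77*(-7 - ⅛) = 77*(-57/8) = -4389/8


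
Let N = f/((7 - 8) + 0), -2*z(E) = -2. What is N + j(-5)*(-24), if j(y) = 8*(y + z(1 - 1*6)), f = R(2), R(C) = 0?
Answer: 768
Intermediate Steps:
z(E) = 1 (z(E) = -½*(-2) = 1)
f = 0
j(y) = 8 + 8*y (j(y) = 8*(y + 1) = 8*(1 + y) = 8 + 8*y)
N = 0 (N = 0/((7 - 8) + 0) = 0/(-1 + 0) = 0/(-1) = 0*(-1) = 0)
N + j(-5)*(-24) = 0 + (8 + 8*(-5))*(-24) = 0 + (8 - 40)*(-24) = 0 - 32*(-24) = 0 + 768 = 768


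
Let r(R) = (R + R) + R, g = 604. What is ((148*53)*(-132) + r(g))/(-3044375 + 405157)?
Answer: 516798/1319609 ≈ 0.39163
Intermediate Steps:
r(R) = 3*R (r(R) = 2*R + R = 3*R)
((148*53)*(-132) + r(g))/(-3044375 + 405157) = ((148*53)*(-132) + 3*604)/(-3044375 + 405157) = (7844*(-132) + 1812)/(-2639218) = (-1035408 + 1812)*(-1/2639218) = -1033596*(-1/2639218) = 516798/1319609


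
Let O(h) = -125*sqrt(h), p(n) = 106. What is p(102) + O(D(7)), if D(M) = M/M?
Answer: -19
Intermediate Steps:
D(M) = 1
p(102) + O(D(7)) = 106 - 125*sqrt(1) = 106 - 125*1 = 106 - 125 = -19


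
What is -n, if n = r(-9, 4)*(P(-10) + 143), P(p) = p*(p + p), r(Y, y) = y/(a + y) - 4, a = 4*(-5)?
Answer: 5831/4 ≈ 1457.8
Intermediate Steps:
a = -20
r(Y, y) = -4 + y/(-20 + y) (r(Y, y) = y/(-20 + y) - 4 = -4 + y/(-20 + y))
P(p) = 2*p² (P(p) = p*(2*p) = 2*p²)
n = -5831/4 (n = ((80 - 3*4)/(-20 + 4))*(2*(-10)² + 143) = ((80 - 12)/(-16))*(2*100 + 143) = (-1/16*68)*(200 + 143) = -17/4*343 = -5831/4 ≈ -1457.8)
-n = -1*(-5831/4) = 5831/4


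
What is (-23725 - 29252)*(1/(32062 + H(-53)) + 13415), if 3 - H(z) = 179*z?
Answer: -29530443631137/41552 ≈ -7.1069e+8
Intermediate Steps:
H(z) = 3 - 179*z
(-23725 - 29252)*(1/(32062 + H(-53)) + 13415) = (-23725 - 29252)*(1/(32062 + (3 - 179*(-53))) + 13415) = -52977*(1/(32062 + (3 + 9487)) + 13415) = -52977*(1/(32062 + 9490) + 13415) = -52977*(1/41552 + 13415) = -52977*557420081/41552 = -29530443631137/41552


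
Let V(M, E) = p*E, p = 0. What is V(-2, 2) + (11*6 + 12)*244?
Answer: 19032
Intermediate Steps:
V(M, E) = 0 (V(M, E) = 0*E = 0)
V(-2, 2) + (11*6 + 12)*244 = 0 + (11*6 + 12)*244 = 0 + (66 + 12)*244 = 0 + 78*244 = 0 + 19032 = 19032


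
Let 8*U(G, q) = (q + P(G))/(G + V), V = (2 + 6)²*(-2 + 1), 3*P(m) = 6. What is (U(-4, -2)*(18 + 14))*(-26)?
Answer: 0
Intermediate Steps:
P(m) = 2 (P(m) = (⅓)*6 = 2)
V = -64 (V = 8²*(-1) = 64*(-1) = -64)
U(G, q) = (2 + q)/(8*(-64 + G)) (U(G, q) = ((q + 2)/(G - 64))/8 = ((2 + q)/(-64 + G))/8 = (2 + q)/(8*(-64 + G)))
(U(-4, -2)*(18 + 14))*(-26) = (((2 - 2)/(8*(-64 - 4)))*(18 + 14))*(-26) = (((⅛)*0/(-68))*32)*(-26) = (((⅛)*(-1/68)*0)*32)*(-26) = (0*32)*(-26) = 0*(-26) = 0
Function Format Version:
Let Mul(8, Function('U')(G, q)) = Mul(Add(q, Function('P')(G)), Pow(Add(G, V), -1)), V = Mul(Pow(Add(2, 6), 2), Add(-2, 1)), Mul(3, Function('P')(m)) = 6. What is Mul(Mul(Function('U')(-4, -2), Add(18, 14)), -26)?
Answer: 0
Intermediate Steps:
Function('P')(m) = 2 (Function('P')(m) = Mul(Rational(1, 3), 6) = 2)
V = -64 (V = Mul(Pow(8, 2), -1) = Mul(64, -1) = -64)
Function('U')(G, q) = Mul(Rational(1, 8), Pow(Add(-64, G), -1), Add(2, q)) (Function('U')(G, q) = Mul(Rational(1, 8), Mul(Add(q, 2), Pow(Add(G, -64), -1))) = Mul(Rational(1, 8), Mul(Add(2, q), Pow(Add(-64, G), -1))) = Mul(Rational(1, 8), Mul(Pow(Add(-64, G), -1), Add(2, q))) = Mul(Rational(1, 8), Pow(Add(-64, G), -1), Add(2, q)))
Mul(Mul(Function('U')(-4, -2), Add(18, 14)), -26) = Mul(Mul(Mul(Rational(1, 8), Pow(Add(-64, -4), -1), Add(2, -2)), Add(18, 14)), -26) = Mul(Mul(Mul(Rational(1, 8), Pow(-68, -1), 0), 32), -26) = Mul(Mul(Mul(Rational(1, 8), Rational(-1, 68), 0), 32), -26) = Mul(Mul(0, 32), -26) = Mul(0, -26) = 0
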